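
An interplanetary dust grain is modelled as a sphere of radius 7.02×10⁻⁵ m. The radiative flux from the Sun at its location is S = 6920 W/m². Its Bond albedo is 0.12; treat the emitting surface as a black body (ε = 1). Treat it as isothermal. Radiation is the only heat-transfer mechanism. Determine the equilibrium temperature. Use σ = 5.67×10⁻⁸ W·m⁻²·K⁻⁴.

At equilibrium, absorbed power = emitted power.
Absorbing cross-section = πr² = 1.548×10⁻⁸ m²; emitting surface = 4πr² = 6.193×10⁻⁸ m² (ratio 4).
(1−a)S·A_cross = εσ·A_surf·T⁴  ⇒  T⁴ = (1−a)S/(4σ).
T⁴ = 0.880·6920/(4·5.67×10⁻⁸) = 2.685×10¹⁰ K⁴.
T = (2.685×10¹⁰)^(1/4).

T ≈ 405 K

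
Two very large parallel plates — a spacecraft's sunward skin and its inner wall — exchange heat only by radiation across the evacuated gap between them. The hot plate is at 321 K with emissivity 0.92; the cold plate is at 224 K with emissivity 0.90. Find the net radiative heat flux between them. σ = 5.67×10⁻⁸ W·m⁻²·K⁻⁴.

q ≈ 383 W/m²

For two infinite grey parallel plates, q = σ(T₁⁴ − T₂⁴)/(1/ε₁ + 1/ε₂ − 1).
T₁⁴ − T₂⁴ = 1.062×10¹⁰ − 2.518×10⁹ = 8.100×10⁹ K⁴.
1/ε₁ + 1/ε₂ − 1 = 1.087 + 1.111 − 1 = 1.198.
q = 5.67×10⁻⁸ × 8.100×10⁹ / 1.198.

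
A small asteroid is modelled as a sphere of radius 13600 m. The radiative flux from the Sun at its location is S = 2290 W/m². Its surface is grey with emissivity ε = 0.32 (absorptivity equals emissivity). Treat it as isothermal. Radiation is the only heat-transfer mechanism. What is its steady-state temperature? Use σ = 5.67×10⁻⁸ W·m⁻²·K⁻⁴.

T ≈ 317 K

At equilibrium, absorbed power = emitted power.
Absorbing cross-section = πr² = 5.811×10⁸ m²; emitting surface = 4πr² = 2.324×10⁹ m² (ratio 4).
εS·A_cross = εσ·A_surf·T⁴  ⇒  T⁴ = S/(4σ)   (ε cancels).
T⁴ = 2290/(4·5.67×10⁻⁸) = 1.010×10¹⁰ K⁴.
T = (1.010×10¹⁰)^(1/4).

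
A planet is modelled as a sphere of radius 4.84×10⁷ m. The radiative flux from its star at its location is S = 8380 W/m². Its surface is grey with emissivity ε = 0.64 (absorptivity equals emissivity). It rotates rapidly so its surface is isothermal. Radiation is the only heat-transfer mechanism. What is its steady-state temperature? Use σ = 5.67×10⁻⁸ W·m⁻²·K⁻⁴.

T ≈ 438 K

At equilibrium, absorbed power = emitted power.
Absorbing cross-section = πr² = 7.359×10¹⁵ m²; emitting surface = 4πr² = 2.944×10¹⁶ m² (ratio 4).
εS·A_cross = εσ·A_surf·T⁴  ⇒  T⁴ = S/(4σ)   (ε cancels).
T⁴ = 8380/(4·5.67×10⁻⁸) = 3.695×10¹⁰ K⁴.
T = (3.695×10¹⁰)^(1/4).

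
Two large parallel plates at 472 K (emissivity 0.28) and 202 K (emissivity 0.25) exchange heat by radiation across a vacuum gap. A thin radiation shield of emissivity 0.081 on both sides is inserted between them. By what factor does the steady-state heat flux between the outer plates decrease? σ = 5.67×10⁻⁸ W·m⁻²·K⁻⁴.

factor ≈ 4.61

Without shield: q₀ = σΔ(T⁴)/(1/ε₁+1/ε₂−1) with denominator 6.571.
With shield the two gaps are in series; the resistances add: (1/ε₁+1/ε_s−1)+(1/ε_s+1/ε₂−1) = 14.92+15.35 = 30.26.
Heat-flux ratio q₀/q = 30.26/6.571.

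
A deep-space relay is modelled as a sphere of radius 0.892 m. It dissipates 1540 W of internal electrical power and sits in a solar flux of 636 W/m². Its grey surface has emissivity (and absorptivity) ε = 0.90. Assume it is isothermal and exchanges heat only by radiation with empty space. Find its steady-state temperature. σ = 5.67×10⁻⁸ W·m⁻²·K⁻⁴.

T ≈ 276 K

At steady state, absorbed solar power + internal power = radiated power.
Absorbed: α·S·A_cross = 0.90·636·2.500 = 1431 W (cross-section πr²).
Total input = 1431 + 1540 = 2971 W.
Radiated: εσ·A_surf·T⁴ with A_surf = 4πr² = 9.999 m².
T⁴ = 2971/(0.90·5.67×10⁻⁸·9.999) = 5.822×10⁹ K⁴.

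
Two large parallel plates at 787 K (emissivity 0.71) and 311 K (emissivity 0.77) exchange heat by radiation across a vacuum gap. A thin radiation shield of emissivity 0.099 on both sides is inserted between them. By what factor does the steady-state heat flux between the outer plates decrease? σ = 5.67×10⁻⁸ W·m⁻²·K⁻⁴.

factor ≈ 12.2

Without shield: q₀ = σΔ(T⁴)/(1/ε₁+1/ε₂−1) with denominator 1.707.
With shield the two gaps are in series; the resistances add: (1/ε₁+1/ε_s−1)+(1/ε_s+1/ε₂−1) = 10.51+10.40 = 20.91.
Heat-flux ratio q₀/q = 20.91/1.707.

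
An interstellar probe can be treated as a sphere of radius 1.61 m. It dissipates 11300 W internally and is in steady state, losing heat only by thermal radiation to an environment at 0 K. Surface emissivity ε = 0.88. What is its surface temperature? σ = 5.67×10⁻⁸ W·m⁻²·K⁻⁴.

Steady state: internal power = radiated power, P = εσA T⁴.
Radiating area A = 4πr² = 32.57 m².
T⁴ = P/(εσA) = 11300/(0.88·5.67×10⁻⁸·32.57) = 6.953×10⁹ K⁴.
T = (6.953×10⁹)^(1/4).

T ≈ 289 K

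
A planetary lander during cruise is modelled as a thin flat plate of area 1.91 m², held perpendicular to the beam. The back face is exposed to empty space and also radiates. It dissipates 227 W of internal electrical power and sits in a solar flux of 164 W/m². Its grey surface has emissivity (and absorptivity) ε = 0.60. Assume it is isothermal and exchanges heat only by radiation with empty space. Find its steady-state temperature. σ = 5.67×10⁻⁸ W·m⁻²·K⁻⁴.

At steady state, absorbed solar power + internal power = radiated power.
Absorbed: α·S·A_cross = 0.60·164·1.910 = 187.9 W (cross-section A).
Total input = 187.9 + 227 = 414.9 W.
Radiated: εσ·A_surf·T⁴ with A_surf = 2A = 3.820 m².
T⁴ = 414.9/(0.60·5.67×10⁻⁸·3.820) = 3.193×10⁹ K⁴.

T ≈ 238 K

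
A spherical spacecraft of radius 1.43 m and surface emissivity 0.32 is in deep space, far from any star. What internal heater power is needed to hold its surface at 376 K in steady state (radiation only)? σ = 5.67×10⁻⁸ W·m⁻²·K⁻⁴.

P ≈ 9320 W

P = εσ·4πr²·T⁴.
4πr² = 25.70 m²; T⁴ = 1.999×10¹⁰ K⁴.
P = 0.32·5.67×10⁻⁸·25.70·1.999×10¹⁰.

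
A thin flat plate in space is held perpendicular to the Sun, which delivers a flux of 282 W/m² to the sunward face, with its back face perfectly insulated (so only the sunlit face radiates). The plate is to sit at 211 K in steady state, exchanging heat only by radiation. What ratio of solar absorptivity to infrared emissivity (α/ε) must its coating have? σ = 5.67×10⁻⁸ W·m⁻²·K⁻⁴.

α/ε ≈ 0.399

Balance: αS·A = εσ·1A·T⁴ ⇒ α/ε = σT⁴/S.
α/ε = 5.67×10⁻⁸·(211)⁴/282 = 5.67×10⁻⁸·1.982×10⁹/282.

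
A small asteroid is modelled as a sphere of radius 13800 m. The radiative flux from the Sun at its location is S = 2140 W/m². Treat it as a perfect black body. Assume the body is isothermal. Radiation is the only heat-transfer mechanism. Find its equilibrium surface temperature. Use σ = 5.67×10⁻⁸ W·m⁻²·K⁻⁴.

At equilibrium, absorbed power = emitted power.
Absorbing cross-section = πr² = 5.983×10⁸ m²; emitting surface = 4πr² = 2.393×10⁹ m² (ratio 4).
S·A_cross = εσ·A_surf·T⁴  ⇒  T⁴ = S/(4σ).
T⁴ = 1.00·2140/(4·5.67×10⁻⁸) = 9.436×10⁹ K⁴.
T = (9.436×10⁹)^(1/4).

T ≈ 312 K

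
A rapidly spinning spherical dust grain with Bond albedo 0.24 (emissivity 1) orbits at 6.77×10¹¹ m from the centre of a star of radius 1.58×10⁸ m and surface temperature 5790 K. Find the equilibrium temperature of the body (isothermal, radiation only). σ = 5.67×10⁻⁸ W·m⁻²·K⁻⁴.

T ≈ 58.4 K

The star's surface emits σT_*⁴; at distance d the flux is S = σT_*⁴(R_*/d)².
S = 5.67×10⁻⁸·(5790)⁴·(1.58×10⁸/6.77×10¹¹)² = 3.471 W/m².
For an isothermal sphere T⁴ = (1−a)S/(4σ) = 1.163×10⁷ K⁴.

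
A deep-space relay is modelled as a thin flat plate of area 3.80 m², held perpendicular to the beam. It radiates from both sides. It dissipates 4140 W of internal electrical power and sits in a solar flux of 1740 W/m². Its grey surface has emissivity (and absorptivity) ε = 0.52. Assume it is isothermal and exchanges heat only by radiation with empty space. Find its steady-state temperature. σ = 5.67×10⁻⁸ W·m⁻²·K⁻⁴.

At steady state, absorbed solar power + internal power = radiated power.
Absorbed: α·S·A_cross = 0.52·1740·3.800 = 3438 W (cross-section A).
Total input = 3438 + 4140 = 7578 W.
Radiated: εσ·A_surf·T⁴ with A_surf = 2A = 7.600 m².
T⁴ = 7578/(0.52·5.67×10⁻⁸·7.600) = 3.382×10¹⁰ K⁴.

T ≈ 429 K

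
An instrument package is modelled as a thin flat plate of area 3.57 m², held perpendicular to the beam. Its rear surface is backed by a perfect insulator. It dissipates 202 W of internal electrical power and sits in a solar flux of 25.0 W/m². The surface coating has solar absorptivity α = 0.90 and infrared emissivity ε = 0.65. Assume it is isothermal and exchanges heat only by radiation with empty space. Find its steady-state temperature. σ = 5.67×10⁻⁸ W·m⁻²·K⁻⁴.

At steady state, absorbed solar power + internal power = radiated power.
Absorbed: α·S·A_cross = 0.90·25.0·3.570 = 80.33 W (cross-section A).
Total input = 80.33 + 202 = 282.3 W.
Radiated: εσ·A_surf·T⁴ with A_surf = A = 3.570 m².
T⁴ = 282.3/(0.65·5.67×10⁻⁸·3.570) = 2.146×10⁹ K⁴.

T ≈ 215 K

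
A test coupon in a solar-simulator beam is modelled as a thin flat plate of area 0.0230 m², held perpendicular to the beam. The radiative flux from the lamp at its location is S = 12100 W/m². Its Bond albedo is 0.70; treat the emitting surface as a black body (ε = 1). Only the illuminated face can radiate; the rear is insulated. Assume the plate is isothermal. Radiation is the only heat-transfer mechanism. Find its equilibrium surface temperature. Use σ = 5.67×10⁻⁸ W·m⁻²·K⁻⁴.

T ≈ 503 K

At equilibrium, absorbed power = emitted power.
Absorbing cross-section = A = 0.02300 m²; emitting surface = A = 0.02300 m² (ratio 1).
(1−a)S·A_cross = εσ·A_surf·T⁴  ⇒  T⁴ = (1−a)S/(1σ).
T⁴ = 0.300·12100/(1·5.67×10⁻⁸) = 6.402×10¹⁰ K⁴.
T = (6.402×10¹⁰)^(1/4).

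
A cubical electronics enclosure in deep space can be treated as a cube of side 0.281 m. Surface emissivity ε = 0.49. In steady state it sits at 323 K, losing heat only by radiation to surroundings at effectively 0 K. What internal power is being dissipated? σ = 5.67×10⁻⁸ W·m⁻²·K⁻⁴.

P ≈ 143 W

Steady state: P = εσA T⁴.
A = 6L² = 0.4738 m²; T⁴ = (323)⁴ = 1.088×10¹⁰ K⁴.
P = 0.49 × 5.67×10⁻⁸ × 0.4738 × 1.088×10¹⁰.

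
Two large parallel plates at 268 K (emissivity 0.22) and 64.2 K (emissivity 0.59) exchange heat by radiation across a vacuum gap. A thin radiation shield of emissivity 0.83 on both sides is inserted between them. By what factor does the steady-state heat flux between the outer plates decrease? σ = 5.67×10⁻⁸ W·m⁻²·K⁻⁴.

factor ≈ 1.27

Without shield: q₀ = σΔ(T⁴)/(1/ε₁+1/ε₂−1) with denominator 5.240.
With shield the two gaps are in series; the resistances add: (1/ε₁+1/ε_s−1)+(1/ε_s+1/ε₂−1) = 4.750+1.900 = 6.650.
Heat-flux ratio q₀/q = 6.650/5.240.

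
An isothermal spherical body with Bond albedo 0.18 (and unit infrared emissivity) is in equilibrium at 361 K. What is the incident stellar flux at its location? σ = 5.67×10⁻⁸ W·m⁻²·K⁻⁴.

(1−a)S·πr² = σ·4πr²·T⁴ ⇒ S = 4σT⁴/(1−a).
S = 4·5.67×10⁻⁸·1.698×10¹⁰/0.820.

S ≈ 4700 W/m²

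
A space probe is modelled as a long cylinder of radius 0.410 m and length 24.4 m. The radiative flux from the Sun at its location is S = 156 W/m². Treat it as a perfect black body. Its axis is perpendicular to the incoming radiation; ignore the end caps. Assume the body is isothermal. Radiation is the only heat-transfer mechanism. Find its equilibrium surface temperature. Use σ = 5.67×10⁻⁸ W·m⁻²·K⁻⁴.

At equilibrium, absorbed power = emitted power.
Absorbing cross-section = 2rL = 20.01 m²; emitting surface = 2πrL = 62.86 m² (ratio π).
S·A_cross = εσ·A_surf·T⁴  ⇒  T⁴ = S/(πσ).
T⁴ = 1.00·156/(π·5.67×10⁻⁸) = 8.758×10⁸ K⁴.
T = (8.758×10⁸)^(1/4).

T ≈ 172 K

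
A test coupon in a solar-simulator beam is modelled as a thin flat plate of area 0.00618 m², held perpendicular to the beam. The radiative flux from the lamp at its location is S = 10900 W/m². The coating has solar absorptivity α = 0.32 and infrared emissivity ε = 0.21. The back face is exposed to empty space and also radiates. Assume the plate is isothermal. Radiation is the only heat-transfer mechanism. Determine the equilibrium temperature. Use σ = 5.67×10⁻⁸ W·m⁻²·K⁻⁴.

T ≈ 619 K

At equilibrium, absorbed power = emitted power.
Absorbing cross-section = A = 0.006180 m²; emitting surface = 2A = 0.01236 m² (ratio 2).
αS·A_cross = εσ·A_surf·T⁴  ⇒  T⁴ = αS/(ε·2σ).
T⁴ = 0.320·10900/(0.21·2·5.67×10⁻⁸) = 1.465×10¹¹ K⁴.
T = (1.465×10¹¹)^(1/4).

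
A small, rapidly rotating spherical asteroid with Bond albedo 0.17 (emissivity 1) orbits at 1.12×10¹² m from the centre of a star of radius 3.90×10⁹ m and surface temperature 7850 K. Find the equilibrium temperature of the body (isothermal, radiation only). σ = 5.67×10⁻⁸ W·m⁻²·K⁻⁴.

The star's surface emits σT_*⁴; at distance d the flux is S = σT_*⁴(R_*/d)².
S = 5.67×10⁻⁸·(7850)⁴·(3.90×10⁹/1.12×10¹²)² = 2611 W/m².
For an isothermal sphere T⁴ = (1−a)S/(4σ) = 9.554×10⁹ K⁴.

T ≈ 313 K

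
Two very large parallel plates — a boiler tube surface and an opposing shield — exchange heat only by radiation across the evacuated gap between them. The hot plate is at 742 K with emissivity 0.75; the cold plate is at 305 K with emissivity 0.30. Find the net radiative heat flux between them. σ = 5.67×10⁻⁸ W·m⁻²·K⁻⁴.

For two infinite grey parallel plates, q = σ(T₁⁴ − T₂⁴)/(1/ε₁ + 1/ε₂ − 1).
T₁⁴ − T₂⁴ = 3.031×10¹¹ − 8.654×10⁹ = 2.945×10¹¹ K⁴.
1/ε₁ + 1/ε₂ − 1 = 1.333 + 3.333 − 1 = 3.667.
q = 5.67×10⁻⁸ × 2.945×10¹¹ / 3.667.

q ≈ 4550 W/m²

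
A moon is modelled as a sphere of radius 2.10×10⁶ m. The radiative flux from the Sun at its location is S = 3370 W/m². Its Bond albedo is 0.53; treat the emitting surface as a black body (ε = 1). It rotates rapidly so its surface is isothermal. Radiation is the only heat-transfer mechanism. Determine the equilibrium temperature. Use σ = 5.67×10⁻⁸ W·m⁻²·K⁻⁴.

T ≈ 289 K

At equilibrium, absorbed power = emitted power.
Absorbing cross-section = πr² = 1.385×10¹³ m²; emitting surface = 4πr² = 5.542×10¹³ m² (ratio 4).
(1−a)S·A_cross = εσ·A_surf·T⁴  ⇒  T⁴ = (1−a)S/(4σ).
T⁴ = 0.470·3370/(4·5.67×10⁻⁸) = 6.984×10⁹ K⁴.
T = (6.984×10⁹)^(1/4).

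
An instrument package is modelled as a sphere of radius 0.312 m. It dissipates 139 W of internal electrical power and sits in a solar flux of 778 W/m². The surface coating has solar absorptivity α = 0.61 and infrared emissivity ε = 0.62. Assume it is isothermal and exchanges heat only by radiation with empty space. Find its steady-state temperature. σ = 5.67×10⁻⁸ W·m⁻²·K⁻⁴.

T ≈ 285 K

At steady state, absorbed solar power + internal power = radiated power.
Absorbed: α·S·A_cross = 0.61·778·0.3058 = 145.1 W (cross-section πr²).
Total input = 145.1 + 139 = 284.1 W.
Radiated: εσ·A_surf·T⁴ with A_surf = 4πr² = 1.223 m².
T⁴ = 284.1/(0.62·5.67×10⁻⁸·1.223) = 6.607×10⁹ K⁴.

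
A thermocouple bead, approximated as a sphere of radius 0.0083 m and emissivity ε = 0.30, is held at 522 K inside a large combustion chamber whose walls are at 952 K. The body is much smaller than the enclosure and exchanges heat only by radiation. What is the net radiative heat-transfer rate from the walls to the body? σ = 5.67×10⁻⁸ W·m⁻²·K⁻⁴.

For a small grey body in a large enclosure: P_net = εσA(T_body⁴ − T_wall⁴).
A = 4πr² = 8.657×10⁻⁴ m²; T_body⁴ − T_wall⁴ = 7.425×10¹⁰ − 8.214×10¹¹ = -7.471×10¹¹ K⁴.
|P_net| = 0.30·5.67×10⁻⁸·8.657×10⁻⁴·7.471×10¹¹.

P_net ≈ 11.0 W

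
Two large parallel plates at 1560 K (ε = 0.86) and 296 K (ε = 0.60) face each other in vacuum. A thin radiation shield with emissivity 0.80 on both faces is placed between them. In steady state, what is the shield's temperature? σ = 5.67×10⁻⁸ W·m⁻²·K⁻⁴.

In steady state the net flux on the hot side equals that on the cold side.
σ(T₁⁴−T_s⁴)/D₁ = σ(T_s⁴−T₂⁴)/D₂, with D₁ = 1/ε₁+1/ε_s−1 = 1.413, D₂ = 1/ε_s+1/ε₂−1 = 1.917.
Solve for T_s⁴: T_s⁴ = (D₂·T₁⁴ + D₁·T₂⁴)/(D₁+D₂) = 3.413×10¹² K⁴.

T_s ≈ 1360 K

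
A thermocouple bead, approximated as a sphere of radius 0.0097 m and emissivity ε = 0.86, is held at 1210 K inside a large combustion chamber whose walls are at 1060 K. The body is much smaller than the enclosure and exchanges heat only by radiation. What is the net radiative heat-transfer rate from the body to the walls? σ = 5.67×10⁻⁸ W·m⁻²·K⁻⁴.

For a small grey body in a large enclosure: P_net = εσA(T_body⁴ − T_wall⁴).
A = 4πr² = 0.001182 m²; T_body⁴ − T_wall⁴ = 2.144×10¹² − 1.262×10¹² = 8.811×10¹¹ K⁴.
|P_net| = 0.86·5.67×10⁻⁸·0.001182·8.811×10¹¹.

P_net ≈ 50.8 W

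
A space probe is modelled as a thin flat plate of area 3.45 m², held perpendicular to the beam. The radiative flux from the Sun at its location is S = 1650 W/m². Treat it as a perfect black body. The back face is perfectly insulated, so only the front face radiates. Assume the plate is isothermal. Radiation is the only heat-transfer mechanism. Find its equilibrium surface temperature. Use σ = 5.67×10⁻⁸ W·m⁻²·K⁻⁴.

At equilibrium, absorbed power = emitted power.
Absorbing cross-section = A = 3.450 m²; emitting surface = A = 3.450 m² (ratio 1).
S·A_cross = εσ·A_surf·T⁴  ⇒  T⁴ = S/(1σ).
T⁴ = 1.00·1650/(1·5.67×10⁻⁸) = 2.910×10¹⁰ K⁴.
T = (2.910×10¹⁰)^(1/4).

T ≈ 413 K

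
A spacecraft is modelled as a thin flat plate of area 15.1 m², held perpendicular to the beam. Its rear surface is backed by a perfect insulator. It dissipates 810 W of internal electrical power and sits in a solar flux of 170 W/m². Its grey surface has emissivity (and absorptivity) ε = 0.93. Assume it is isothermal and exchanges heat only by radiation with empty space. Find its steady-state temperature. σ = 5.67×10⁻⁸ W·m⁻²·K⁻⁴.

At steady state, absorbed solar power + internal power = radiated power.
Absorbed: α·S·A_cross = 0.93·170·15.10 = 2387 W (cross-section A).
Total input = 2387 + 810 = 3197 W.
Radiated: εσ·A_surf·T⁴ with A_surf = A = 15.10 m².
T⁴ = 3197/(0.93·5.67×10⁻⁸·15.10) = 4.016×10⁹ K⁴.

T ≈ 252 K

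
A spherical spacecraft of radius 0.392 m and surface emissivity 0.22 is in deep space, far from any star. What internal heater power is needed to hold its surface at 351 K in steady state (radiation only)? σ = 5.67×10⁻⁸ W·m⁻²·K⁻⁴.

P ≈ 366 W

P = εσ·4πr²·T⁴.
4πr² = 1.931 m²; T⁴ = 1.518×10¹⁰ K⁴.
P = 0.22·5.67×10⁻⁸·1.931·1.518×10¹⁰.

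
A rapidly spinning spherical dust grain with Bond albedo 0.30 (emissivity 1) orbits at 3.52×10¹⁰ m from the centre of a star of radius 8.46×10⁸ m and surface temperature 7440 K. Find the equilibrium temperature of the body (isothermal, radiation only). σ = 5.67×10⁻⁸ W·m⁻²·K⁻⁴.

The star's surface emits σT_*⁴; at distance d the flux is S = σT_*⁴(R_*/d)².
S = 5.67×10⁻⁸·(7440)⁴·(8.46×10⁸/3.52×10¹⁰)² = 1.004×10⁵ W/m².
For an isothermal sphere T⁴ = (1−a)S/(4σ) = 3.097×10¹¹ K⁴.

T ≈ 746 K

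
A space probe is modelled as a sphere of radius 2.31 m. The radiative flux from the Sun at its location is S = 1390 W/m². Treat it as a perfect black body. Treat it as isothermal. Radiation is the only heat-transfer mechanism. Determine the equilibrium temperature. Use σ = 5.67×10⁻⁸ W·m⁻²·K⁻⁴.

At equilibrium, absorbed power = emitted power.
Absorbing cross-section = πr² = 16.76 m²; emitting surface = 4πr² = 67.06 m² (ratio 4).
S·A_cross = εσ·A_surf·T⁴  ⇒  T⁴ = S/(4σ).
T⁴ = 1.00·1390/(4·5.67×10⁻⁸) = 6.129×10⁹ K⁴.
T = (6.129×10⁹)^(1/4).

T ≈ 280 K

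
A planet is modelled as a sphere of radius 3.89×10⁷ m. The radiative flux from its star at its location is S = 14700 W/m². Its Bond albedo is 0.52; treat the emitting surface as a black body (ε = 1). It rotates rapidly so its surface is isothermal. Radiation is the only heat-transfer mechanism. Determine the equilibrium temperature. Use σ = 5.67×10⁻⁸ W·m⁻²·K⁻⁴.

T ≈ 420 K

At equilibrium, absorbed power = emitted power.
Absorbing cross-section = πr² = 4.754×10¹⁵ m²; emitting surface = 4πr² = 1.902×10¹⁶ m² (ratio 4).
(1−a)S·A_cross = εσ·A_surf·T⁴  ⇒  T⁴ = (1−a)S/(4σ).
T⁴ = 0.480·14700/(4·5.67×10⁻⁸) = 3.111×10¹⁰ K⁴.
T = (3.111×10¹⁰)^(1/4).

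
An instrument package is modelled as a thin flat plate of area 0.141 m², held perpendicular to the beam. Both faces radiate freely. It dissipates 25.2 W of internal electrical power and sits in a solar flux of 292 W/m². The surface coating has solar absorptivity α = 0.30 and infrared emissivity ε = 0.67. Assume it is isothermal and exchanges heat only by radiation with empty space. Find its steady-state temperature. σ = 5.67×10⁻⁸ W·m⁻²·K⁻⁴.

T ≈ 243 K

At steady state, absorbed solar power + internal power = radiated power.
Absorbed: α·S·A_cross = 0.30·292·0.1410 = 12.35 W (cross-section A).
Total input = 12.35 + 25.2 = 37.55 W.
Radiated: εσ·A_surf·T⁴ with A_surf = 2A = 0.2820 m².
T⁴ = 37.55/(0.67·5.67×10⁻⁸·0.2820) = 3.505×10⁹ K⁴.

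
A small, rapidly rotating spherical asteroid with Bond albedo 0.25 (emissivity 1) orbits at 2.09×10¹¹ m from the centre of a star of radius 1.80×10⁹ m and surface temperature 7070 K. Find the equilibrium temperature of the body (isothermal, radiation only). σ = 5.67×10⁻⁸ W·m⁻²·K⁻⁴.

T ≈ 432 K

The star's surface emits σT_*⁴; at distance d the flux is S = σT_*⁴(R_*/d)².
S = 5.67×10⁻⁸·(7070)⁴·(1.80×10⁹/2.09×10¹¹)² = 10510 W/m².
For an isothermal sphere T⁴ = (1−a)S/(4σ) = 3.475×10¹⁰ K⁴.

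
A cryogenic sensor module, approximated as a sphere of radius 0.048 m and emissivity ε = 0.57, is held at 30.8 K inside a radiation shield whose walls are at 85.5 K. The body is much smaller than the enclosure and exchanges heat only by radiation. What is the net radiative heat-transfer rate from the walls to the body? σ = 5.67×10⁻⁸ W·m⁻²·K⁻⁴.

For a small grey body in a large enclosure: P_net = εσA(T_body⁴ − T_wall⁴).
A = 4πr² = 0.02895 m²; T_body⁴ − T_wall⁴ = 8.999×10⁵ − 5.344×10⁷ = -5.254×10⁷ K⁴.
|P_net| = 0.57·5.67×10⁻⁸·0.02895·5.254×10⁷.

P_net ≈ 0.0492 W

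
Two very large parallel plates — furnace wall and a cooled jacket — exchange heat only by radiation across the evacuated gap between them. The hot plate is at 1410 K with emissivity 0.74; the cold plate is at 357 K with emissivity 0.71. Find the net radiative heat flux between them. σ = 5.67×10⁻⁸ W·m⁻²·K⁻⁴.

For two infinite grey parallel plates, q = σ(T₁⁴ − T₂⁴)/(1/ε₁ + 1/ε₂ − 1).
T₁⁴ − T₂⁴ = 3.953×10¹² − 1.624×10¹⁰ = 3.936×10¹² K⁴.
1/ε₁ + 1/ε₂ − 1 = 1.351 + 1.408 − 1 = 1.760.
q = 5.67×10⁻⁸ × 3.936×10¹² / 1.760.

q ≈ 1.27×10⁵ W/m²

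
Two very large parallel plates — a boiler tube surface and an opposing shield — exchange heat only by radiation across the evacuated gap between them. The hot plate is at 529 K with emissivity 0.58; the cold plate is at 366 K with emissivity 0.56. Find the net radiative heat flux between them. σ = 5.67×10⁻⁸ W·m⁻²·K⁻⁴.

For two infinite grey parallel plates, q = σ(T₁⁴ − T₂⁴)/(1/ε₁ + 1/ε₂ − 1).
T₁⁴ − T₂⁴ = 7.831×10¹⁰ − 1.794×10¹⁰ = 6.037×10¹⁰ K⁴.
1/ε₁ + 1/ε₂ − 1 = 1.724 + 1.786 − 1 = 2.510.
q = 5.67×10⁻⁸ × 6.037×10¹⁰ / 2.510.

q ≈ 1360 W/m²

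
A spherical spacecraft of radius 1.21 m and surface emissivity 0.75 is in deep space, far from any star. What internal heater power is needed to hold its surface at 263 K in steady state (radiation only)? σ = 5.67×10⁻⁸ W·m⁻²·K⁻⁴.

P ≈ 3740 W

P = εσ·4πr²·T⁴.
4πr² = 18.40 m²; T⁴ = 4.784×10⁹ K⁴.
P = 0.75·5.67×10⁻⁸·18.40·4.784×10⁹.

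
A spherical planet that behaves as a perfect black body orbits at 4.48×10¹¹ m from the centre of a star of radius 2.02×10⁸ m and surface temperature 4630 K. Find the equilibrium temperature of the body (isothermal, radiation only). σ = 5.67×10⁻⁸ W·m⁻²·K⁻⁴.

The star's surface emits σT_*⁴; at distance d the flux is S = σT_*⁴(R_*/d)².
S = 5.67×10⁻⁸·(4630)⁴·(2.02×10⁸/4.48×10¹¹)² = 5.297 W/m².
For an isothermal sphere T⁴ = (1−a)S/(4σ) = 2.336×10⁷ K⁴.

T ≈ 69.5 K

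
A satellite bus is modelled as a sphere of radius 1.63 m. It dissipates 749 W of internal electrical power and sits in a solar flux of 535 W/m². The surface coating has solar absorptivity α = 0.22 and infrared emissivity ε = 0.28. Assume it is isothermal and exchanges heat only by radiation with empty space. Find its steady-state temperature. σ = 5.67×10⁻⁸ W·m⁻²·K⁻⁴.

T ≈ 239 K

At steady state, absorbed solar power + internal power = radiated power.
Absorbed: α·S·A_cross = 0.22·535·8.347 = 982.4 W (cross-section πr²).
Total input = 982.4 + 749 = 1731 W.
Radiated: εσ·A_surf·T⁴ with A_surf = 4πr² = 33.39 m².
T⁴ = 1731/(0.28·5.67×10⁻⁸·33.39) = 3.266×10⁹ K⁴.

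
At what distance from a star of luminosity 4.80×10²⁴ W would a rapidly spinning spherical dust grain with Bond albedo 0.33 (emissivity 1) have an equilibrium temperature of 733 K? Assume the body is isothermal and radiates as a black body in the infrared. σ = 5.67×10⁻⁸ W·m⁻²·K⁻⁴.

d ≈ 1.98×10⁹ m

For an isothermal black-emitting sphere, (1−a)S·πr² = σ·4πr²·T⁴ ⇒ S = 4σT⁴/(1−a).
S = 4·5.67×10⁻⁸·(733)⁴/0.670 = 97720 W/m².
Flux falls as S = L/(4πd²), so d = √(L/(4πS)) = √(4.80×10²⁴/(4π·97720)).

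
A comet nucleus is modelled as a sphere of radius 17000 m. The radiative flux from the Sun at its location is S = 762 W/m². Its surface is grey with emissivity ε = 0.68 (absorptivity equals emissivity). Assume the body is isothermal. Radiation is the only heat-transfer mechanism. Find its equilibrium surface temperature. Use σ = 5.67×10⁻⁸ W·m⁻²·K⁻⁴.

T ≈ 241 K

At equilibrium, absorbed power = emitted power.
Absorbing cross-section = πr² = 9.079×10⁸ m²; emitting surface = 4πr² = 3.632×10⁹ m² (ratio 4).
εS·A_cross = εσ·A_surf·T⁴  ⇒  T⁴ = S/(4σ)   (ε cancels).
T⁴ = 762/(4·5.67×10⁻⁸) = 3.360×10⁹ K⁴.
T = (3.360×10⁹)^(1/4).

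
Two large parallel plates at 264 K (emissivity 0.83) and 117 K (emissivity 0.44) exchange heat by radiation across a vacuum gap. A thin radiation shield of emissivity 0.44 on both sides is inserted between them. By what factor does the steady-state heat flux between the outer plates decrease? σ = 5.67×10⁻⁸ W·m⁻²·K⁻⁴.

Without shield: q₀ = σΔ(T⁴)/(1/ε₁+1/ε₂−1) with denominator 2.478.
With shield the two gaps are in series; the resistances add: (1/ε₁+1/ε_s−1)+(1/ε_s+1/ε₂−1) = 2.478+3.545 = 6.023.
Heat-flux ratio q₀/q = 6.023/2.478.

factor ≈ 2.43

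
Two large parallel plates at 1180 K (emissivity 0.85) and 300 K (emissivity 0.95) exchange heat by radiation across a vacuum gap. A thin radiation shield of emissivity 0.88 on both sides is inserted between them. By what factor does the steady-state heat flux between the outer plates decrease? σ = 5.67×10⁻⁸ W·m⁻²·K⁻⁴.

factor ≈ 2.04

Without shield: q₀ = σΔ(T⁴)/(1/ε₁+1/ε₂−1) with denominator 1.229.
With shield the two gaps are in series; the resistances add: (1/ε₁+1/ε_s−1)+(1/ε_s+1/ε₂−1) = 1.313+1.189 = 2.502.
Heat-flux ratio q₀/q = 2.502/1.229.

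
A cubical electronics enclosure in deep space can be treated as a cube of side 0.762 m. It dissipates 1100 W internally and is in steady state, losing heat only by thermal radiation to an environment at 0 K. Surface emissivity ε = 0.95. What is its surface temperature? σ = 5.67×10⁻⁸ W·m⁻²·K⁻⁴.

Steady state: internal power = radiated power, P = εσA T⁴.
Radiating area A = 6L² = 3.484 m².
T⁴ = P/(εσA) = 1100/(0.95·5.67×10⁻⁸·3.484) = 5.862×10⁹ K⁴.
T = (5.862×10⁹)^(1/4).

T ≈ 277 K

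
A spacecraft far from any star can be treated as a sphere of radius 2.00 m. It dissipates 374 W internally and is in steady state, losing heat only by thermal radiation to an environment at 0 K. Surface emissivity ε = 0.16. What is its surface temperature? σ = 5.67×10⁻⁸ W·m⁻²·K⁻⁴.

T ≈ 169 K

Steady state: internal power = radiated power, P = εσA T⁴.
Radiating area A = 4πr² = 50.27 m².
T⁴ = P/(εσA) = 374/(0.16·5.67×10⁻⁸·50.27) = 8.202×10⁸ K⁴.
T = (8.202×10⁸)^(1/4).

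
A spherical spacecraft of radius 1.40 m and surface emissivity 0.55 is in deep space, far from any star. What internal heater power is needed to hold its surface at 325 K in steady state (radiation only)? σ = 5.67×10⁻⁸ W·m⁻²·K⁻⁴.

P = εσ·4πr²·T⁴.
4πr² = 24.63 m²; T⁴ = 1.116×10¹⁰ K⁴.
P = 0.55·5.67×10⁻⁸·24.63·1.116×10¹⁰.

P ≈ 8570 W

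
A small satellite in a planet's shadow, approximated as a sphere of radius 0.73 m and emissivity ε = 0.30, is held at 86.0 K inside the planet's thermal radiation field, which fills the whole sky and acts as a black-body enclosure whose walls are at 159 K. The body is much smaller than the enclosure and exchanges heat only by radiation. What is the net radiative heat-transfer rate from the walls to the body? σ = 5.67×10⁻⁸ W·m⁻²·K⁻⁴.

P_net ≈ 66.6 W

For a small grey body in a large enclosure: P_net = εσA(T_body⁴ − T_wall⁴).
A = 4πr² = 6.697 m²; T_body⁴ − T_wall⁴ = 5.470×10⁷ − 6.391×10⁸ = -5.844×10⁸ K⁴.
|P_net| = 0.30·5.67×10⁻⁸·6.697·5.844×10⁸.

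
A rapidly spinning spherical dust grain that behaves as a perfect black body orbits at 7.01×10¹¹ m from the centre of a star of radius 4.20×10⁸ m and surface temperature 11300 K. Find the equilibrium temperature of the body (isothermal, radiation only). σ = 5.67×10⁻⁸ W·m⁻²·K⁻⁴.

The star's surface emits σT_*⁴; at distance d the flux is S = σT_*⁴(R_*/d)².
S = 5.67×10⁻⁸·(11300)⁴·(4.20×10⁸/7.01×10¹¹)² = 331.9 W/m².
For an isothermal sphere T⁴ = (1−a)S/(4σ) = 1.463×10⁹ K⁴.

T ≈ 196 K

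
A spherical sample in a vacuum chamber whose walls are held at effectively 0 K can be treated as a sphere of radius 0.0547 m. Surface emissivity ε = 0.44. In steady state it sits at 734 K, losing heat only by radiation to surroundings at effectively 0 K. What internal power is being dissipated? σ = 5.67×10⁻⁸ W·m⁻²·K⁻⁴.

P ≈ 272 W

Steady state: P = εσA T⁴.
A = 4πr² = 0.03760 m²; T⁴ = (734)⁴ = 2.903×10¹¹ K⁴.
P = 0.44 × 5.67×10⁻⁸ × 0.03760 × 2.903×10¹¹.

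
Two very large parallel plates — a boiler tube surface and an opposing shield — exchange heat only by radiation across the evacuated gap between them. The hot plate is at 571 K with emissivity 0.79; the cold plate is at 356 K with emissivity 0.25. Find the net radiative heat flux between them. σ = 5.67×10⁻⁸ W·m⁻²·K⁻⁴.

For two infinite grey parallel plates, q = σ(T₁⁴ − T₂⁴)/(1/ε₁ + 1/ε₂ − 1).
T₁⁴ − T₂⁴ = 1.063×10¹¹ − 1.606×10¹⁰ = 9.024×10¹⁰ K⁴.
1/ε₁ + 1/ε₂ − 1 = 1.266 + 4.000 − 1 = 4.266.
q = 5.67×10⁻⁸ × 9.024×10¹⁰ / 4.266.

q ≈ 1200 W/m²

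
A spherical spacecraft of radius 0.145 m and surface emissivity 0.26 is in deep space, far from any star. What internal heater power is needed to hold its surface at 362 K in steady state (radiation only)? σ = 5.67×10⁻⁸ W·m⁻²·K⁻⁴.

P = εσ·4πr²·T⁴.
4πr² = 0.2642 m²; T⁴ = 1.717×10¹⁰ K⁴.
P = 0.26·5.67×10⁻⁸·0.2642·1.717×10¹⁰.

P ≈ 66.9 W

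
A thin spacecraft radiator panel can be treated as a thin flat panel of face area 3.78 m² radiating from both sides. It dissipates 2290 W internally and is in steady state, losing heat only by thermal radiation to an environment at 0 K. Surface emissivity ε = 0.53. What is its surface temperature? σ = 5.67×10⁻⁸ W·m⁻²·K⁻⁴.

Steady state: internal power = radiated power, P = εσA T⁴.
Radiating area A = 2·3.78 = 7.560 m².
T⁴ = P/(εσA) = 2290/(0.53·5.67×10⁻⁸·7.560) = 1.008×10¹⁰ K⁴.
T = (1.008×10¹⁰)^(1/4).

T ≈ 317 K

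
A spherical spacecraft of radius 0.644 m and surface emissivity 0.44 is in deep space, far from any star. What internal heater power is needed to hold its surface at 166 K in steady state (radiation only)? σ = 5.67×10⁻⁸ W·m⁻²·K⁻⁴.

P ≈ 98.7 W

P = εσ·4πr²·T⁴.
4πr² = 5.212 m²; T⁴ = 7.593×10⁸ K⁴.
P = 0.44·5.67×10⁻⁸·5.212·7.593×10⁸.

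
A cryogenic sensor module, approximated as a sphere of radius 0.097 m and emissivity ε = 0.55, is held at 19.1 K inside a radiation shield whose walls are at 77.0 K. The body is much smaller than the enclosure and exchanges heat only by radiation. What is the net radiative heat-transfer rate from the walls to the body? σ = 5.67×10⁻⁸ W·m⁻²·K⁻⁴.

For a small grey body in a large enclosure: P_net = εσA(T_body⁴ − T_wall⁴).
A = 4πr² = 0.1182 m²; T_body⁴ − T_wall⁴ = 1.331×10⁵ − 3.515×10⁷ = -3.502×10⁷ K⁴.
|P_net| = 0.55·5.67×10⁻⁸·0.1182·3.502×10⁷.

P_net ≈ 0.129 W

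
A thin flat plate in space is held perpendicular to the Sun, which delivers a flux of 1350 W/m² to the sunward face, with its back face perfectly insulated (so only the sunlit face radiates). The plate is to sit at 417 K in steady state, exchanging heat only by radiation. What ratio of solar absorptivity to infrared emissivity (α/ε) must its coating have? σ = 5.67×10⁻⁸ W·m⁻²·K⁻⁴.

α/ε ≈ 1.27

Balance: αS·A = εσ·1A·T⁴ ⇒ α/ε = σT⁴/S.
α/ε = 5.67×10⁻⁸·(417)⁴/1350 = 5.67×10⁻⁸·3.024×10¹⁰/1350.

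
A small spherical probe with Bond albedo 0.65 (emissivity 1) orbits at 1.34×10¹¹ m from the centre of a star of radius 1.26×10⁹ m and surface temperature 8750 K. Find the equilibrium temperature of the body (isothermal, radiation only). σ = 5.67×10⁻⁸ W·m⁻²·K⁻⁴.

T ≈ 461 K

The star's surface emits σT_*⁴; at distance d the flux is S = σT_*⁴(R_*/d)².
S = 5.67×10⁻⁸·(8750)⁴·(1.26×10⁹/1.34×10¹¹)² = 29390 W/m².
For an isothermal sphere T⁴ = (1−a)S/(4σ) = 4.535×10¹⁰ K⁴.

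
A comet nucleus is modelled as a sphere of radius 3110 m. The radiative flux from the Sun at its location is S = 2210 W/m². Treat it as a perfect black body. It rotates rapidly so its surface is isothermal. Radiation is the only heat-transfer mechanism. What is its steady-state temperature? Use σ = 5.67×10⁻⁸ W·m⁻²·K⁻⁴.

At equilibrium, absorbed power = emitted power.
Absorbing cross-section = πr² = 3.039×10⁷ m²; emitting surface = 4πr² = 1.215×10⁸ m² (ratio 4).
S·A_cross = εσ·A_surf·T⁴  ⇒  T⁴ = S/(4σ).
T⁴ = 1.00·2210/(4·5.67×10⁻⁸) = 9.744×10⁹ K⁴.
T = (9.744×10⁹)^(1/4).

T ≈ 314 K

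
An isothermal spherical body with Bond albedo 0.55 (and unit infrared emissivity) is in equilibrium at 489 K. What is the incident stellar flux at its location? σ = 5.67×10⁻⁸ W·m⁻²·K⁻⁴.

(1−a)S·πr² = σ·4πr²·T⁴ ⇒ S = 4σT⁴/(1−a).
S = 4·5.67×10⁻⁸·5.718×10¹⁰/0.450.

S ≈ 28800 W/m²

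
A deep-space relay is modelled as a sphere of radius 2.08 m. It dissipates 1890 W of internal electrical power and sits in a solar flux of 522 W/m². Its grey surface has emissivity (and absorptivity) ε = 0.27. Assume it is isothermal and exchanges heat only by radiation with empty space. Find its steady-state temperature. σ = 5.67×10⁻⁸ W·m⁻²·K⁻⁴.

T ≈ 260 K

At steady state, absorbed solar power + internal power = radiated power.
Absorbed: α·S·A_cross = 0.27·522·13.59 = 1916 W (cross-section πr²).
Total input = 1916 + 1890 = 3806 W.
Radiated: εσ·A_surf·T⁴ with A_surf = 4πr² = 54.37 m².
T⁴ = 3806/(0.27·5.67×10⁻⁸·54.37) = 4.572×10⁹ K⁴.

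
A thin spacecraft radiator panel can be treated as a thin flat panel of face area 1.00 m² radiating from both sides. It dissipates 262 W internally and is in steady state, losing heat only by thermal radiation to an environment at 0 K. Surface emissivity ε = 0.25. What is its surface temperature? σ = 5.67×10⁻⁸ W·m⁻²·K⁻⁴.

T ≈ 310 K

Steady state: internal power = radiated power, P = εσA T⁴.
Radiating area A = 2·1.00 = 2.000 m².
T⁴ = P/(εσA) = 262/(0.25·5.67×10⁻⁸·2.000) = 9.242×10⁹ K⁴.
T = (9.242×10⁹)^(1/4).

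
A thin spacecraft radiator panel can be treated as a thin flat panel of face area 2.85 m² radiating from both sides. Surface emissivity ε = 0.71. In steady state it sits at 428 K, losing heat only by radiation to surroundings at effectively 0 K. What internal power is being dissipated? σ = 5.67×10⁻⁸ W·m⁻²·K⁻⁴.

P ≈ 7700 W

Steady state: P = εσA T⁴.
A = 2·2.85 = 5.700 m²; T⁴ = (428)⁴ = 3.356×10¹⁰ K⁴.
P = 0.71 × 5.67×10⁻⁸ × 5.700 × 3.356×10¹⁰.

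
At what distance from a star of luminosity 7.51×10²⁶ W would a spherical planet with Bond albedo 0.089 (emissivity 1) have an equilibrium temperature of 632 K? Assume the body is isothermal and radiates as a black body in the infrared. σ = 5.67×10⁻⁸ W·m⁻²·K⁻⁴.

d ≈ 3.88×10¹⁰ m

For an isothermal black-emitting sphere, (1−a)S·πr² = σ·4πr²·T⁴ ⇒ S = 4σT⁴/(1−a).
S = 4·5.67×10⁻⁸·(632)⁴/0.911 = 39720 W/m².
Flux falls as S = L/(4πd²), so d = √(L/(4πS)) = √(7.51×10²⁶/(4π·39720)).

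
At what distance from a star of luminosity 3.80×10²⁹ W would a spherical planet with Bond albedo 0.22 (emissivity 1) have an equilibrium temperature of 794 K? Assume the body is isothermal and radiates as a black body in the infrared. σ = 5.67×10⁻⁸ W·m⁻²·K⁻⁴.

For an isothermal black-emitting sphere, (1−a)S·πr² = σ·4πr²·T⁴ ⇒ S = 4σT⁴/(1−a).
S = 4·5.67×10⁻⁸·(794)⁴/0.780 = 1.156×10⁵ W/m².
Flux falls as S = L/(4πd²), so d = √(L/(4πS)) = √(3.80×10²⁹/(4π·1.156×10⁵)).

d ≈ 5.12×10¹¹ m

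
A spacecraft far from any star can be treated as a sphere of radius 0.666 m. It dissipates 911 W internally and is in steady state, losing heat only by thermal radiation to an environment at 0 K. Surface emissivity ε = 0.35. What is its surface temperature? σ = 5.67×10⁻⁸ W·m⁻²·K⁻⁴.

T ≈ 301 K

Steady state: internal power = radiated power, P = εσA T⁴.
Radiating area A = 4πr² = 5.574 m².
T⁴ = P/(εσA) = 911/(0.35·5.67×10⁻⁸·5.574) = 8.236×10⁹ K⁴.
T = (8.236×10⁹)^(1/4).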